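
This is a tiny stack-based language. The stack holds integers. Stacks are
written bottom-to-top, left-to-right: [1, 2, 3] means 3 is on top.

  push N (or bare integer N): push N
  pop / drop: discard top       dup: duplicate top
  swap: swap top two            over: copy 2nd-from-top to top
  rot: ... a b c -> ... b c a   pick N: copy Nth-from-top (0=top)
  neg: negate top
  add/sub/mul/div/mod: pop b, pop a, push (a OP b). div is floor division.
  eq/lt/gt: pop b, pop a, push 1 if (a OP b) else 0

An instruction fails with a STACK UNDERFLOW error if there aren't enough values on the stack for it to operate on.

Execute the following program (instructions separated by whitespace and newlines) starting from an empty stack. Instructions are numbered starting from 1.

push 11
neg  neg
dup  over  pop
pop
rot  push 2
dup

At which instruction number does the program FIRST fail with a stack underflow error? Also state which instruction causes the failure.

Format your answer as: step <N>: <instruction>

Answer: step 8: rot

Derivation:
Step 1 ('push 11'): stack = [11], depth = 1
Step 2 ('neg'): stack = [-11], depth = 1
Step 3 ('neg'): stack = [11], depth = 1
Step 4 ('dup'): stack = [11, 11], depth = 2
Step 5 ('over'): stack = [11, 11, 11], depth = 3
Step 6 ('pop'): stack = [11, 11], depth = 2
Step 7 ('pop'): stack = [11], depth = 1
Step 8 ('rot'): needs 3 value(s) but depth is 1 — STACK UNDERFLOW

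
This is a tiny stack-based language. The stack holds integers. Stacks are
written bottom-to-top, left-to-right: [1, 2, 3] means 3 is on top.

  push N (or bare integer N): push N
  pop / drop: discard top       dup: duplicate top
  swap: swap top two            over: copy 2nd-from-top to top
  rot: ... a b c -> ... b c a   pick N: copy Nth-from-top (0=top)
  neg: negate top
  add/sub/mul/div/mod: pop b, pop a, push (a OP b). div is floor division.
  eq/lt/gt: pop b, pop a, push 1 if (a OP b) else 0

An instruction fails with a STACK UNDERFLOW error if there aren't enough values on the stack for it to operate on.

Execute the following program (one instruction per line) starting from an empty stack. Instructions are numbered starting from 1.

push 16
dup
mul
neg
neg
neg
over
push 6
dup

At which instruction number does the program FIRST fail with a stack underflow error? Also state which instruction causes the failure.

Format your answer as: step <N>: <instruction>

Step 1 ('push 16'): stack = [16], depth = 1
Step 2 ('dup'): stack = [16, 16], depth = 2
Step 3 ('mul'): stack = [256], depth = 1
Step 4 ('neg'): stack = [-256], depth = 1
Step 5 ('neg'): stack = [256], depth = 1
Step 6 ('neg'): stack = [-256], depth = 1
Step 7 ('over'): needs 2 value(s) but depth is 1 — STACK UNDERFLOW

Answer: step 7: over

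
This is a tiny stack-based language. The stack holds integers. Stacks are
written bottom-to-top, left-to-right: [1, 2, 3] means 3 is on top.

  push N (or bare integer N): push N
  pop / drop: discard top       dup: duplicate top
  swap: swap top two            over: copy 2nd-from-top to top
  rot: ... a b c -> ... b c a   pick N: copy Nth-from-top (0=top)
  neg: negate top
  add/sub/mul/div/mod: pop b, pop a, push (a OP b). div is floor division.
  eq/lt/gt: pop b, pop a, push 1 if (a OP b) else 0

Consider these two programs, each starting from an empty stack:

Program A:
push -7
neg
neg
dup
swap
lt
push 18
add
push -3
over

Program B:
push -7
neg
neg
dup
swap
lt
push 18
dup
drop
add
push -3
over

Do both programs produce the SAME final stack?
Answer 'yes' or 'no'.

Answer: yes

Derivation:
Program A trace:
  After 'push -7': [-7]
  After 'neg': [7]
  After 'neg': [-7]
  After 'dup': [-7, -7]
  After 'swap': [-7, -7]
  After 'lt': [0]
  After 'push 18': [0, 18]
  After 'add': [18]
  After 'push -3': [18, -3]
  After 'over': [18, -3, 18]
Program A final stack: [18, -3, 18]

Program B trace:
  After 'push -7': [-7]
  After 'neg': [7]
  After 'neg': [-7]
  After 'dup': [-7, -7]
  After 'swap': [-7, -7]
  After 'lt': [0]
  After 'push 18': [0, 18]
  After 'dup': [0, 18, 18]
  After 'drop': [0, 18]
  After 'add': [18]
  After 'push -3': [18, -3]
  After 'over': [18, -3, 18]
Program B final stack: [18, -3, 18]
Same: yes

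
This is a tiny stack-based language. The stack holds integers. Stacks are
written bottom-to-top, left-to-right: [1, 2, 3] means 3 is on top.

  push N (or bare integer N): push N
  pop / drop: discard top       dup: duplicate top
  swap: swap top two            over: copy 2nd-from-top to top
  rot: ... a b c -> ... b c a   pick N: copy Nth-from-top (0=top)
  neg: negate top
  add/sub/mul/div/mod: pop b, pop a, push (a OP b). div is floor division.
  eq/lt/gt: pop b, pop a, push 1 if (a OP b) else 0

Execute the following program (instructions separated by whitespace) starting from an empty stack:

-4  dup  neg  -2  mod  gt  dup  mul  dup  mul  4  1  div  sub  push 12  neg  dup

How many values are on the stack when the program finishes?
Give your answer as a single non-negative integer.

After 'push -4': stack = [-4] (depth 1)
After 'dup': stack = [-4, -4] (depth 2)
After 'neg': stack = [-4, 4] (depth 2)
After 'push -2': stack = [-4, 4, -2] (depth 3)
After 'mod': stack = [-4, 0] (depth 2)
After 'gt': stack = [0] (depth 1)
After 'dup': stack = [0, 0] (depth 2)
After 'mul': stack = [0] (depth 1)
After 'dup': stack = [0, 0] (depth 2)
After 'mul': stack = [0] (depth 1)
After 'push 4': stack = [0, 4] (depth 2)
After 'push 1': stack = [0, 4, 1] (depth 3)
After 'div': stack = [0, 4] (depth 2)
After 'sub': stack = [-4] (depth 1)
After 'push 12': stack = [-4, 12] (depth 2)
After 'neg': stack = [-4, -12] (depth 2)
After 'dup': stack = [-4, -12, -12] (depth 3)

Answer: 3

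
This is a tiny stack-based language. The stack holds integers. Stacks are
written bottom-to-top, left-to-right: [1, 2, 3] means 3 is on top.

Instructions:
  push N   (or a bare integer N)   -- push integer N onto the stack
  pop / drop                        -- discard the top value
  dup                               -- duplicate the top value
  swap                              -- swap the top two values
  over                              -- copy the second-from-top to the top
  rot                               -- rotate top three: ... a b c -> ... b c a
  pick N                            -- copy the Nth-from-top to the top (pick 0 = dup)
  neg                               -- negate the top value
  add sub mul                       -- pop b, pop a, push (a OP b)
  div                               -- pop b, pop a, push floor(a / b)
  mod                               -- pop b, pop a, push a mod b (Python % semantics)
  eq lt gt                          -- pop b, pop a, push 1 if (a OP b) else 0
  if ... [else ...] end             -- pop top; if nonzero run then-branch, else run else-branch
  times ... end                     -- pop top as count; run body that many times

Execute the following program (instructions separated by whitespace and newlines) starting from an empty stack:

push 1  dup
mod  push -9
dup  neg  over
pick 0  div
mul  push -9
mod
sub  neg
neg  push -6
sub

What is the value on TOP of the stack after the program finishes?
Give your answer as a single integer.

After 'push 1': [1]
After 'dup': [1, 1]
After 'mod': [0]
After 'push -9': [0, -9]
After 'dup': [0, -9, -9]
After 'neg': [0, -9, 9]
After 'over': [0, -9, 9, -9]
After 'pick 0': [0, -9, 9, -9, -9]
After 'div': [0, -9, 9, 1]
After 'mul': [0, -9, 9]
After 'push -9': [0, -9, 9, -9]
After 'mod': [0, -9, 0]
After 'sub': [0, -9]
After 'neg': [0, 9]
After 'neg': [0, -9]
After 'push -6': [0, -9, -6]
After 'sub': [0, -3]

Answer: -3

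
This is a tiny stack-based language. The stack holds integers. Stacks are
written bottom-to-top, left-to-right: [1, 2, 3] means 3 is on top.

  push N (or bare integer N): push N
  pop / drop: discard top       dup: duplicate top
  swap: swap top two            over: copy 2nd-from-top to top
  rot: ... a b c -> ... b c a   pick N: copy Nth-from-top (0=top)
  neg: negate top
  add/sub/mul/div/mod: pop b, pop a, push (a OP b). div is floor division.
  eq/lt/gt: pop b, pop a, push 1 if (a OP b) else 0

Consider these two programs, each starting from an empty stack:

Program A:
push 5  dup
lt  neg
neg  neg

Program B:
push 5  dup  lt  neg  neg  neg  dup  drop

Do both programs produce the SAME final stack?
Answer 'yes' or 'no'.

Program A trace:
  After 'push 5': [5]
  After 'dup': [5, 5]
  After 'lt': [0]
  After 'neg': [0]
  After 'neg': [0]
  After 'neg': [0]
Program A final stack: [0]

Program B trace:
  After 'push 5': [5]
  After 'dup': [5, 5]
  After 'lt': [0]
  After 'neg': [0]
  After 'neg': [0]
  After 'neg': [0]
  After 'dup': [0, 0]
  After 'drop': [0]
Program B final stack: [0]
Same: yes

Answer: yes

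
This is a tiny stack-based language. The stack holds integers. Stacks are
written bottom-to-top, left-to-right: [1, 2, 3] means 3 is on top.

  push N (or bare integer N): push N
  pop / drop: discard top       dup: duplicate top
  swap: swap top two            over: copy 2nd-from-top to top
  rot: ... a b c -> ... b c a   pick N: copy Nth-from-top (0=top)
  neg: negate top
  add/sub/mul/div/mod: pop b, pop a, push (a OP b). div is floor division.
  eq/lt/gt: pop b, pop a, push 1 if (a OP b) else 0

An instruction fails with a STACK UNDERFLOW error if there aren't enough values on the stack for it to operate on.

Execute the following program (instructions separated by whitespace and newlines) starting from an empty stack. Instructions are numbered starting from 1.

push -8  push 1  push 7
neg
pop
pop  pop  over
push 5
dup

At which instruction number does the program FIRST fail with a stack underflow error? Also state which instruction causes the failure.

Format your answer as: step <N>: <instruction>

Answer: step 8: over

Derivation:
Step 1 ('push -8'): stack = [-8], depth = 1
Step 2 ('push 1'): stack = [-8, 1], depth = 2
Step 3 ('push 7'): stack = [-8, 1, 7], depth = 3
Step 4 ('neg'): stack = [-8, 1, -7], depth = 3
Step 5 ('pop'): stack = [-8, 1], depth = 2
Step 6 ('pop'): stack = [-8], depth = 1
Step 7 ('pop'): stack = [], depth = 0
Step 8 ('over'): needs 2 value(s) but depth is 0 — STACK UNDERFLOW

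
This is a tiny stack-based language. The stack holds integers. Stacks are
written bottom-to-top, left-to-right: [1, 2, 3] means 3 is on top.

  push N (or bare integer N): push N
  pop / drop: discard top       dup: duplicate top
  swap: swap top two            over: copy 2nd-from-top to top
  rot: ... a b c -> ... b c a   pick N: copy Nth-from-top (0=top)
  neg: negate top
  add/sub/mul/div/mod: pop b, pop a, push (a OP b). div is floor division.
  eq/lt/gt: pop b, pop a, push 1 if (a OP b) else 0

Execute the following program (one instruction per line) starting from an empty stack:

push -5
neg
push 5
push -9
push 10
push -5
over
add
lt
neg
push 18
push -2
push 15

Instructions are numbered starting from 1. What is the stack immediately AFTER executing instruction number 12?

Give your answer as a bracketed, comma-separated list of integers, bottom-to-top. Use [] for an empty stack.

Step 1 ('push -5'): [-5]
Step 2 ('neg'): [5]
Step 3 ('push 5'): [5, 5]
Step 4 ('push -9'): [5, 5, -9]
Step 5 ('push 10'): [5, 5, -9, 10]
Step 6 ('push -5'): [5, 5, -9, 10, -5]
Step 7 ('over'): [5, 5, -9, 10, -5, 10]
Step 8 ('add'): [5, 5, -9, 10, 5]
Step 9 ('lt'): [5, 5, -9, 0]
Step 10 ('neg'): [5, 5, -9, 0]
Step 11 ('push 18'): [5, 5, -9, 0, 18]
Step 12 ('push -2'): [5, 5, -9, 0, 18, -2]

Answer: [5, 5, -9, 0, 18, -2]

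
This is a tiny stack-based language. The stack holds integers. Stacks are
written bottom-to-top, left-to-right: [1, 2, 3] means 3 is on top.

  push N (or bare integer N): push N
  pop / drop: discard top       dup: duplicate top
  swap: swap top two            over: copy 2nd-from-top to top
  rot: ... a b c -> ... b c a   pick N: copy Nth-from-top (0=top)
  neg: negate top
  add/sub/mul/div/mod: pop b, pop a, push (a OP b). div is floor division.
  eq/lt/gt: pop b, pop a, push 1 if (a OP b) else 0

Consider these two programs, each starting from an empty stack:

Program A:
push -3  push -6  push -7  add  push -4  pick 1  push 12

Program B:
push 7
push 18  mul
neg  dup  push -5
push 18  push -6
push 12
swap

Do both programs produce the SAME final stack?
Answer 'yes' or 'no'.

Program A trace:
  After 'push -3': [-3]
  After 'push -6': [-3, -6]
  After 'push -7': [-3, -6, -7]
  After 'add': [-3, -13]
  After 'push -4': [-3, -13, -4]
  After 'pick 1': [-3, -13, -4, -13]
  After 'push 12': [-3, -13, -4, -13, 12]
Program A final stack: [-3, -13, -4, -13, 12]

Program B trace:
  After 'push 7': [7]
  After 'push 18': [7, 18]
  After 'mul': [126]
  After 'neg': [-126]
  After 'dup': [-126, -126]
  After 'push -5': [-126, -126, -5]
  After 'push 18': [-126, -126, -5, 18]
  After 'push -6': [-126, -126, -5, 18, -6]
  After 'push 12': [-126, -126, -5, 18, -6, 12]
  After 'swap': [-126, -126, -5, 18, 12, -6]
Program B final stack: [-126, -126, -5, 18, 12, -6]
Same: no

Answer: no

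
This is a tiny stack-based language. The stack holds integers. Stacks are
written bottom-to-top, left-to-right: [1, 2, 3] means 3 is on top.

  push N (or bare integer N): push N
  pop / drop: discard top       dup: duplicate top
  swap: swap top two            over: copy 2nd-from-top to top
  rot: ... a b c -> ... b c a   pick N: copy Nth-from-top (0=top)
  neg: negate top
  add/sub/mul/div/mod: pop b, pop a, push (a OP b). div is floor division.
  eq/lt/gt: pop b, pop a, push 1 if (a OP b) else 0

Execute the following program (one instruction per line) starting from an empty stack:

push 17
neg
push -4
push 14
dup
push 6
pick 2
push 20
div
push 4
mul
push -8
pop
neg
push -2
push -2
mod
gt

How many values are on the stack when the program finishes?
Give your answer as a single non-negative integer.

Answer: 6

Derivation:
After 'push 17': stack = [17] (depth 1)
After 'neg': stack = [-17] (depth 1)
After 'push -4': stack = [-17, -4] (depth 2)
After 'push 14': stack = [-17, -4, 14] (depth 3)
After 'dup': stack = [-17, -4, 14, 14] (depth 4)
After 'push 6': stack = [-17, -4, 14, 14, 6] (depth 5)
After 'pick 2': stack = [-17, -4, 14, 14, 6, 14] (depth 6)
After 'push 20': stack = [-17, -4, 14, 14, 6, 14, 20] (depth 7)
After 'div': stack = [-17, -4, 14, 14, 6, 0] (depth 6)
After 'push 4': stack = [-17, -4, 14, 14, 6, 0, 4] (depth 7)
After 'mul': stack = [-17, -4, 14, 14, 6, 0] (depth 6)
After 'push -8': stack = [-17, -4, 14, 14, 6, 0, -8] (depth 7)
After 'pop': stack = [-17, -4, 14, 14, 6, 0] (depth 6)
After 'neg': stack = [-17, -4, 14, 14, 6, 0] (depth 6)
After 'push -2': stack = [-17, -4, 14, 14, 6, 0, -2] (depth 7)
After 'push -2': stack = [-17, -4, 14, 14, 6, 0, -2, -2] (depth 8)
After 'mod': stack = [-17, -4, 14, 14, 6, 0, 0] (depth 7)
After 'gt': stack = [-17, -4, 14, 14, 6, 0] (depth 6)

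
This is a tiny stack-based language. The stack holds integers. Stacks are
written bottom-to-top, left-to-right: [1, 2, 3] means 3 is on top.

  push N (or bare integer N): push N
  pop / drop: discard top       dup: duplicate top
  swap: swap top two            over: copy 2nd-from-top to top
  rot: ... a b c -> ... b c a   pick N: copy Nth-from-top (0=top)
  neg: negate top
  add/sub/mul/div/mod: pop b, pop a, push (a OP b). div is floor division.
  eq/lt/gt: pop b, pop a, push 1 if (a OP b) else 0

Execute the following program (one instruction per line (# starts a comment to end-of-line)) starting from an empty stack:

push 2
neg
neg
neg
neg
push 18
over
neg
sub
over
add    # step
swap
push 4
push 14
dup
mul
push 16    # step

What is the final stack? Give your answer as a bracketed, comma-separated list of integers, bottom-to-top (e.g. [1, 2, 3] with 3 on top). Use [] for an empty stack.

Answer: [22, 2, 4, 196, 16]

Derivation:
After 'push 2': [2]
After 'neg': [-2]
After 'neg': [2]
After 'neg': [-2]
After 'neg': [2]
After 'push 18': [2, 18]
After 'over': [2, 18, 2]
After 'neg': [2, 18, -2]
After 'sub': [2, 20]
After 'over': [2, 20, 2]
After 'add': [2, 22]
After 'swap': [22, 2]
After 'push 4': [22, 2, 4]
After 'push 14': [22, 2, 4, 14]
After 'dup': [22, 2, 4, 14, 14]
After 'mul': [22, 2, 4, 196]
After 'push 16': [22, 2, 4, 196, 16]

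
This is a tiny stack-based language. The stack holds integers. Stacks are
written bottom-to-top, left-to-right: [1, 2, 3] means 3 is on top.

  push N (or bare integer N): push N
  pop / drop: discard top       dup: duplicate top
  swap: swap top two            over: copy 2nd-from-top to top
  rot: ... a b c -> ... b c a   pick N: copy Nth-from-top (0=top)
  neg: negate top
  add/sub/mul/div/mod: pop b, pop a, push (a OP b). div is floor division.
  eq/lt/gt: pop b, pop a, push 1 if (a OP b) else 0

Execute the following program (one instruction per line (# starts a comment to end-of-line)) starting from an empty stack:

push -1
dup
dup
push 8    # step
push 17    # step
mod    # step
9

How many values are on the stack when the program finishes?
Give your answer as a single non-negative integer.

Answer: 5

Derivation:
After 'push -1': stack = [-1] (depth 1)
After 'dup': stack = [-1, -1] (depth 2)
After 'dup': stack = [-1, -1, -1] (depth 3)
After 'push 8': stack = [-1, -1, -1, 8] (depth 4)
After 'push 17': stack = [-1, -1, -1, 8, 17] (depth 5)
After 'mod': stack = [-1, -1, -1, 8] (depth 4)
After 'push 9': stack = [-1, -1, -1, 8, 9] (depth 5)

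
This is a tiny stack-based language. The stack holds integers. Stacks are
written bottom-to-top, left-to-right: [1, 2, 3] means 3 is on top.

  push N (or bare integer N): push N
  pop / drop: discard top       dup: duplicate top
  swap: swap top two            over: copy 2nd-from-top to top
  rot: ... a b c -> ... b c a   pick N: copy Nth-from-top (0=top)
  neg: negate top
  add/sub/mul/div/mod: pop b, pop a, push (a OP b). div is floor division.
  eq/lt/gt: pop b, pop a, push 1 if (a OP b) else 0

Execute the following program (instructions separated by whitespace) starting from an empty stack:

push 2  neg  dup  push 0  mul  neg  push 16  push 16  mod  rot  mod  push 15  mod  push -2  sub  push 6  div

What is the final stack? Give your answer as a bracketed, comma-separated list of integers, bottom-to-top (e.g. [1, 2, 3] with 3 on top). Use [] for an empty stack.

After 'push 2': [2]
After 'neg': [-2]
After 'dup': [-2, -2]
After 'push 0': [-2, -2, 0]
After 'mul': [-2, 0]
After 'neg': [-2, 0]
After 'push 16': [-2, 0, 16]
After 'push 16': [-2, 0, 16, 16]
After 'mod': [-2, 0, 0]
After 'rot': [0, 0, -2]
After 'mod': [0, 0]
After 'push 15': [0, 0, 15]
After 'mod': [0, 0]
After 'push -2': [0, 0, -2]
After 'sub': [0, 2]
After 'push 6': [0, 2, 6]
After 'div': [0, 0]

Answer: [0, 0]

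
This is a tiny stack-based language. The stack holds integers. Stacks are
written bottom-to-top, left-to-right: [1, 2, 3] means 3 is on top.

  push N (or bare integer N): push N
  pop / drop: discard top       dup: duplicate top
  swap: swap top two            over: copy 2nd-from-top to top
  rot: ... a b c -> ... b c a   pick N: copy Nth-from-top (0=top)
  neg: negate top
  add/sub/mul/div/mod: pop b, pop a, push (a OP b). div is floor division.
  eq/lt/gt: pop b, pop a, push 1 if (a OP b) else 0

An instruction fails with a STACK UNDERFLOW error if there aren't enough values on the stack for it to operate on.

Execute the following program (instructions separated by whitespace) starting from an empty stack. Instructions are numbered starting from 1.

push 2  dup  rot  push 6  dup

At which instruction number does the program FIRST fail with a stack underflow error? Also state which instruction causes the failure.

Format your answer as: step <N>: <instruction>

Step 1 ('push 2'): stack = [2], depth = 1
Step 2 ('dup'): stack = [2, 2], depth = 2
Step 3 ('rot'): needs 3 value(s) but depth is 2 — STACK UNDERFLOW

Answer: step 3: rot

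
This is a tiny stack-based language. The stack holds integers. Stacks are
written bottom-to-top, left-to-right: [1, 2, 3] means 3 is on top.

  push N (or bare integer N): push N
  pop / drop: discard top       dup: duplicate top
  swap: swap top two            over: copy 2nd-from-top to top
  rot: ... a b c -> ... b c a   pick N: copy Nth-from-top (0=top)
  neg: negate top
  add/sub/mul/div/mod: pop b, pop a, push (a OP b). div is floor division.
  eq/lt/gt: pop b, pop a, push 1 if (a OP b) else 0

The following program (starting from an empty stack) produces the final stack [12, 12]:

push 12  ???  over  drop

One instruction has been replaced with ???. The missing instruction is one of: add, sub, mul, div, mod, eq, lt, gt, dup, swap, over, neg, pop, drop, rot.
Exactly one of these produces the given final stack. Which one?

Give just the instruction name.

Answer: dup

Derivation:
Stack before ???: [12]
Stack after ???:  [12, 12]
The instruction that transforms [12] -> [12, 12] is: dup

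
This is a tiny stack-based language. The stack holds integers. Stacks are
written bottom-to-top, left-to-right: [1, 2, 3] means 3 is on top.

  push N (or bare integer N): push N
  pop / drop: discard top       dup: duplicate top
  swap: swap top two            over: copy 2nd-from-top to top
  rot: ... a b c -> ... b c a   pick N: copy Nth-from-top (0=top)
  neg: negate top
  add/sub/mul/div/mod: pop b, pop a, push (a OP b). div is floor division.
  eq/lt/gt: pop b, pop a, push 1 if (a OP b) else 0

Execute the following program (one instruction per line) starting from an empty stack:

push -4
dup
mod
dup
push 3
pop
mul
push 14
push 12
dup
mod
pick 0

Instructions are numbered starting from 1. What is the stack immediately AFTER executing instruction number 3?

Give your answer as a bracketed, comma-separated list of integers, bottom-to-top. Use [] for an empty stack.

Step 1 ('push -4'): [-4]
Step 2 ('dup'): [-4, -4]
Step 3 ('mod'): [0]

Answer: [0]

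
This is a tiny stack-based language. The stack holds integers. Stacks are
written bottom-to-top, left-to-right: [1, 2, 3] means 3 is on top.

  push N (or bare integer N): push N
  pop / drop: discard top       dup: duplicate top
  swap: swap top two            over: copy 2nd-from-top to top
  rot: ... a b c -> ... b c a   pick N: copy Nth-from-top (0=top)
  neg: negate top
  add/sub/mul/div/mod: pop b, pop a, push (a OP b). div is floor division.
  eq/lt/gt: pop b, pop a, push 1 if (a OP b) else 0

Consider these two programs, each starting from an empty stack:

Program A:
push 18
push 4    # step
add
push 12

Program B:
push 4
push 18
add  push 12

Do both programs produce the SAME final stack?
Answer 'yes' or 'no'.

Program A trace:
  After 'push 18': [18]
  After 'push 4': [18, 4]
  After 'add': [22]
  After 'push 12': [22, 12]
Program A final stack: [22, 12]

Program B trace:
  After 'push 4': [4]
  After 'push 18': [4, 18]
  After 'add': [22]
  After 'push 12': [22, 12]
Program B final stack: [22, 12]
Same: yes

Answer: yes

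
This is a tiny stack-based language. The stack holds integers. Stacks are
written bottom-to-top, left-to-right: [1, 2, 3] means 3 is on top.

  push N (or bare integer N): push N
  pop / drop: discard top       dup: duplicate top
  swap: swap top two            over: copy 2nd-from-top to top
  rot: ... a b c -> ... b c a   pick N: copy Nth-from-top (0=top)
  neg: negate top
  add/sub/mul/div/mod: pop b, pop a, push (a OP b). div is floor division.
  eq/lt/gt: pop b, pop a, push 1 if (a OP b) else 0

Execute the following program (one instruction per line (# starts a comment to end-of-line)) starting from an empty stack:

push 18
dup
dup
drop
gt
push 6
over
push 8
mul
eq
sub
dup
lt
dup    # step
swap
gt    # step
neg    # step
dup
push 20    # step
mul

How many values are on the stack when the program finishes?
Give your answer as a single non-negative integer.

After 'push 18': stack = [18] (depth 1)
After 'dup': stack = [18, 18] (depth 2)
After 'dup': stack = [18, 18, 18] (depth 3)
After 'drop': stack = [18, 18] (depth 2)
After 'gt': stack = [0] (depth 1)
After 'push 6': stack = [0, 6] (depth 2)
After 'over': stack = [0, 6, 0] (depth 3)
After 'push 8': stack = [0, 6, 0, 8] (depth 4)
After 'mul': stack = [0, 6, 0] (depth 3)
After 'eq': stack = [0, 0] (depth 2)
After 'sub': stack = [0] (depth 1)
After 'dup': stack = [0, 0] (depth 2)
After 'lt': stack = [0] (depth 1)
After 'dup': stack = [0, 0] (depth 2)
After 'swap': stack = [0, 0] (depth 2)
After 'gt': stack = [0] (depth 1)
After 'neg': stack = [0] (depth 1)
After 'dup': stack = [0, 0] (depth 2)
After 'push 20': stack = [0, 0, 20] (depth 3)
After 'mul': stack = [0, 0] (depth 2)

Answer: 2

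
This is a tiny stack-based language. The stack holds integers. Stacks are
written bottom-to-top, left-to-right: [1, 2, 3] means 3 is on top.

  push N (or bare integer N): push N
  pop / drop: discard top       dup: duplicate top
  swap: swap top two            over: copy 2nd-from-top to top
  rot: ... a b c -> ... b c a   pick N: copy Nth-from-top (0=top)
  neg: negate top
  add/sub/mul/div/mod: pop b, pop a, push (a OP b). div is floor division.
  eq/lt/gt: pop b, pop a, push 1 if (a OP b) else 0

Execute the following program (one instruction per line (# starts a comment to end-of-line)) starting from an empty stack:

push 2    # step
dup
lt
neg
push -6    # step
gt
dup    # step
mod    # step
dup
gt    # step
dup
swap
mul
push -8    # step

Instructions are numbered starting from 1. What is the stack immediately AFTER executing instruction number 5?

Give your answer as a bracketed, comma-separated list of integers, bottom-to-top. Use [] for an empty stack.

Answer: [0, -6]

Derivation:
Step 1 ('push 2'): [2]
Step 2 ('dup'): [2, 2]
Step 3 ('lt'): [0]
Step 4 ('neg'): [0]
Step 5 ('push -6'): [0, -6]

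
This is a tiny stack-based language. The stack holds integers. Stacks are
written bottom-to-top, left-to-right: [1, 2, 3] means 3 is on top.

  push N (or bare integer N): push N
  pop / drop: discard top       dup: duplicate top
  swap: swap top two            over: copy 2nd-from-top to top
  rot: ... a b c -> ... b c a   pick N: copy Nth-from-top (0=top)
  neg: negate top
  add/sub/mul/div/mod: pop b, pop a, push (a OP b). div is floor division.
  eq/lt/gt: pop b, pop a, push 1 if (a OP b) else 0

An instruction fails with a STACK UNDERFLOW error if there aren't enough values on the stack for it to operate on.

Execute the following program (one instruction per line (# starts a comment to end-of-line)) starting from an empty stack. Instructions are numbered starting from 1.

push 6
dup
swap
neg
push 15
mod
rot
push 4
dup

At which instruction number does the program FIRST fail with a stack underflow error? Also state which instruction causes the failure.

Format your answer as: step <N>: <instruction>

Answer: step 7: rot

Derivation:
Step 1 ('push 6'): stack = [6], depth = 1
Step 2 ('dup'): stack = [6, 6], depth = 2
Step 3 ('swap'): stack = [6, 6], depth = 2
Step 4 ('neg'): stack = [6, -6], depth = 2
Step 5 ('push 15'): stack = [6, -6, 15], depth = 3
Step 6 ('mod'): stack = [6, 9], depth = 2
Step 7 ('rot'): needs 3 value(s) but depth is 2 — STACK UNDERFLOW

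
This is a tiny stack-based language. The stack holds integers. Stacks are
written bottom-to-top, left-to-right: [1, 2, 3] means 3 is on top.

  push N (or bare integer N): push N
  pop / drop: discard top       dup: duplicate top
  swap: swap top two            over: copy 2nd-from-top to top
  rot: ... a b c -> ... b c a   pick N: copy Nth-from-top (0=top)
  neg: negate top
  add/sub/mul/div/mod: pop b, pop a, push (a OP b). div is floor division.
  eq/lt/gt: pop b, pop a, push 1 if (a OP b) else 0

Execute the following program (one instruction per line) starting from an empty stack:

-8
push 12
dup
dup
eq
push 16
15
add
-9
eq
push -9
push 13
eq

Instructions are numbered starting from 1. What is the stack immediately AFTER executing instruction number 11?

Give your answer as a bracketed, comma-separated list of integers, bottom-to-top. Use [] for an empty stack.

Answer: [-8, 12, 1, 0, -9]

Derivation:
Step 1 ('-8'): [-8]
Step 2 ('push 12'): [-8, 12]
Step 3 ('dup'): [-8, 12, 12]
Step 4 ('dup'): [-8, 12, 12, 12]
Step 5 ('eq'): [-8, 12, 1]
Step 6 ('push 16'): [-8, 12, 1, 16]
Step 7 ('15'): [-8, 12, 1, 16, 15]
Step 8 ('add'): [-8, 12, 1, 31]
Step 9 ('-9'): [-8, 12, 1, 31, -9]
Step 10 ('eq'): [-8, 12, 1, 0]
Step 11 ('push -9'): [-8, 12, 1, 0, -9]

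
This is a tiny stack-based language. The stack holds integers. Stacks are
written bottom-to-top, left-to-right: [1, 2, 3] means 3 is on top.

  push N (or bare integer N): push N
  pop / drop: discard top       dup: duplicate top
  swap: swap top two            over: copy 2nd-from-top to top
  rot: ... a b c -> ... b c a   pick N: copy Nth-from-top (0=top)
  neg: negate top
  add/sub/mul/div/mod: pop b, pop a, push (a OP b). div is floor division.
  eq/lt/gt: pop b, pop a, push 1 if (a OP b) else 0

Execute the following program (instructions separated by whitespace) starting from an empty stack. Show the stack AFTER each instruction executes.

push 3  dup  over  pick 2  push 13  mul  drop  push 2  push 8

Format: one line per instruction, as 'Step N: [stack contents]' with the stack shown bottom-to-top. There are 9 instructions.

Step 1: [3]
Step 2: [3, 3]
Step 3: [3, 3, 3]
Step 4: [3, 3, 3, 3]
Step 5: [3, 3, 3, 3, 13]
Step 6: [3, 3, 3, 39]
Step 7: [3, 3, 3]
Step 8: [3, 3, 3, 2]
Step 9: [3, 3, 3, 2, 8]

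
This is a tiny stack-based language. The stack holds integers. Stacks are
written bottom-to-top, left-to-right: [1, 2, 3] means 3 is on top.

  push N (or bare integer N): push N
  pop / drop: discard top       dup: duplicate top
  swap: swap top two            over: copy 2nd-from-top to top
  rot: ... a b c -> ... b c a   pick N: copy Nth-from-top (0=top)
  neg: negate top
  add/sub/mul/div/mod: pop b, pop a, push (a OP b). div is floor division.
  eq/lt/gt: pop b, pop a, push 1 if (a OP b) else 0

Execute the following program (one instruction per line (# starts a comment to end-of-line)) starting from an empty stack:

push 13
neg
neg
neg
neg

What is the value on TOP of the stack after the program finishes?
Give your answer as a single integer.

Answer: 13

Derivation:
After 'push 13': [13]
After 'neg': [-13]
After 'neg': [13]
After 'neg': [-13]
After 'neg': [13]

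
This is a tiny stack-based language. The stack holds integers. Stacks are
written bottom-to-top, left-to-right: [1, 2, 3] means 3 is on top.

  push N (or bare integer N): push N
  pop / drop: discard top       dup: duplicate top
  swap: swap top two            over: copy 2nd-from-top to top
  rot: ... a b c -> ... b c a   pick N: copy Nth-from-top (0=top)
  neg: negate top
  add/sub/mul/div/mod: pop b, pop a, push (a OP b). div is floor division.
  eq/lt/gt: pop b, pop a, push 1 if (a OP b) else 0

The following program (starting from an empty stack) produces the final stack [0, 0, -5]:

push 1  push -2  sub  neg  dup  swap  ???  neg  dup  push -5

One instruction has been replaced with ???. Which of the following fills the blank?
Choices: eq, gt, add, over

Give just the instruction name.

Answer: gt

Derivation:
Stack before ???: [-3, -3]
Stack after ???:  [0]
Checking each choice:
  eq: produces [-1, -1, -5]
  gt: MATCH
  add: produces [6, 6, -5]
  over: produces [-3, -3, 3, 3, -5]


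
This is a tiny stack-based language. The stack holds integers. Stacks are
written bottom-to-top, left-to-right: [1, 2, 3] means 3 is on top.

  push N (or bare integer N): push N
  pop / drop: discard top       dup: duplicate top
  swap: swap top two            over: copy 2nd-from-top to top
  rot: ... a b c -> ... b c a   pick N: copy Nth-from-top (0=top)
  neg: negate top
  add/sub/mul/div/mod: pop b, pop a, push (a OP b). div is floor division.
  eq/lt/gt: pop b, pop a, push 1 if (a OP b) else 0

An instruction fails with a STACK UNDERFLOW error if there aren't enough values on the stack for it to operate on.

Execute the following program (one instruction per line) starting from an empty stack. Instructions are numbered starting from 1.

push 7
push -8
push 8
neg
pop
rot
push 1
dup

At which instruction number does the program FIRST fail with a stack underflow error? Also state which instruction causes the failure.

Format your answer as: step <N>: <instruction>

Step 1 ('push 7'): stack = [7], depth = 1
Step 2 ('push -8'): stack = [7, -8], depth = 2
Step 3 ('push 8'): stack = [7, -8, 8], depth = 3
Step 4 ('neg'): stack = [7, -8, -8], depth = 3
Step 5 ('pop'): stack = [7, -8], depth = 2
Step 6 ('rot'): needs 3 value(s) but depth is 2 — STACK UNDERFLOW

Answer: step 6: rot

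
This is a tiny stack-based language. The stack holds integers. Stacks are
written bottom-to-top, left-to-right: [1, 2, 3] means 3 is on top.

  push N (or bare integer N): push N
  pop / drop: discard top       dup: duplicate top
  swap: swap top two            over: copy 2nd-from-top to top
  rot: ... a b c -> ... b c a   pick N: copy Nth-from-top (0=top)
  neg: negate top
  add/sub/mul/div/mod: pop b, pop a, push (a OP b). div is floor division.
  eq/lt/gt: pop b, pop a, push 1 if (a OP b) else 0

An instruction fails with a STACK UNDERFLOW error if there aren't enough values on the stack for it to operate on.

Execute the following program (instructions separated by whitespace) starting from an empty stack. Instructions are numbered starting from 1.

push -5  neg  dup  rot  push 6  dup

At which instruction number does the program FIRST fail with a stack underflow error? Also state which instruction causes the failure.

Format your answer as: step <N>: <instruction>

Step 1 ('push -5'): stack = [-5], depth = 1
Step 2 ('neg'): stack = [5], depth = 1
Step 3 ('dup'): stack = [5, 5], depth = 2
Step 4 ('rot'): needs 3 value(s) but depth is 2 — STACK UNDERFLOW

Answer: step 4: rot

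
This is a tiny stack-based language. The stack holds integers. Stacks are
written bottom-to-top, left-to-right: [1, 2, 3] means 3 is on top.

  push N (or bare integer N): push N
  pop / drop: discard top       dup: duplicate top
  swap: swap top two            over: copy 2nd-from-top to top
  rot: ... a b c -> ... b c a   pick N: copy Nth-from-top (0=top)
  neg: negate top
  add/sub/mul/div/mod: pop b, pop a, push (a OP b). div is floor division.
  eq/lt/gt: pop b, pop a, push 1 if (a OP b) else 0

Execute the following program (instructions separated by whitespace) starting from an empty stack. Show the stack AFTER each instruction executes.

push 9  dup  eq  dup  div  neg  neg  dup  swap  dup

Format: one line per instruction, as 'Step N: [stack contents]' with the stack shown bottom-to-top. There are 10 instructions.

Step 1: [9]
Step 2: [9, 9]
Step 3: [1]
Step 4: [1, 1]
Step 5: [1]
Step 6: [-1]
Step 7: [1]
Step 8: [1, 1]
Step 9: [1, 1]
Step 10: [1, 1, 1]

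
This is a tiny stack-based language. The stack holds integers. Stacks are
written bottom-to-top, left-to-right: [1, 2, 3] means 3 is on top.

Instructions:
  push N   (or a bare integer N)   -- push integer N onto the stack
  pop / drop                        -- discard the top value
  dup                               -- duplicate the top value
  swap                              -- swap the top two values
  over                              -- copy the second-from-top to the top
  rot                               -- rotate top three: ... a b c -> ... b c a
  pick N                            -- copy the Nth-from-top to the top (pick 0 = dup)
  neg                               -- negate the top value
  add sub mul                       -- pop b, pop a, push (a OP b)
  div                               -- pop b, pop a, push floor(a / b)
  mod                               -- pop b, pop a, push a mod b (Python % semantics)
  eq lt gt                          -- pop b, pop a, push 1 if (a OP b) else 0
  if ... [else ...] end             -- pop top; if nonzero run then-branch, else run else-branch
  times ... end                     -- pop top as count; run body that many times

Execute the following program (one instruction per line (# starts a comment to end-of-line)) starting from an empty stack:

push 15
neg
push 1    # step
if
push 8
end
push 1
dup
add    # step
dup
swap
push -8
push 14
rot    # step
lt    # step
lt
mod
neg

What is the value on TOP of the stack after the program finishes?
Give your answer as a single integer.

After 'push 15': [15]
After 'neg': [-15]
After 'push 1': [-15, 1]
After 'if': [-15]
After 'push 8': [-15, 8]
After 'push 1': [-15, 8, 1]
After 'dup': [-15, 8, 1, 1]
After 'add': [-15, 8, 2]
After 'dup': [-15, 8, 2, 2]
After 'swap': [-15, 8, 2, 2]
After 'push -8': [-15, 8, 2, 2, -8]
After 'push 14': [-15, 8, 2, 2, -8, 14]
After 'rot': [-15, 8, 2, -8, 14, 2]
After 'lt': [-15, 8, 2, -8, 0]
After 'lt': [-15, 8, 2, 1]
After 'mod': [-15, 8, 0]
After 'neg': [-15, 8, 0]

Answer: 0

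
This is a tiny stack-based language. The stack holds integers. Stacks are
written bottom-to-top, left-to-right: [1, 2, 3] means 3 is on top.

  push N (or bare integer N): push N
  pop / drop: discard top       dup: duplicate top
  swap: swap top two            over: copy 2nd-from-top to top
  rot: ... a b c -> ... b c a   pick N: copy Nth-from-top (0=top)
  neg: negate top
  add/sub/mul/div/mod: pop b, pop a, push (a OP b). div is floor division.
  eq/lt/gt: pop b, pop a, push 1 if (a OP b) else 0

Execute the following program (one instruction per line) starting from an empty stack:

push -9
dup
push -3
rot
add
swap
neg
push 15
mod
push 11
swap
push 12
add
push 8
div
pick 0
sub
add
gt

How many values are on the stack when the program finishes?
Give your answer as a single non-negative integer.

After 'push -9': stack = [-9] (depth 1)
After 'dup': stack = [-9, -9] (depth 2)
After 'push -3': stack = [-9, -9, -3] (depth 3)
After 'rot': stack = [-9, -3, -9] (depth 3)
After 'add': stack = [-9, -12] (depth 2)
After 'swap': stack = [-12, -9] (depth 2)
After 'neg': stack = [-12, 9] (depth 2)
After 'push 15': stack = [-12, 9, 15] (depth 3)
After 'mod': stack = [-12, 9] (depth 2)
After 'push 11': stack = [-12, 9, 11] (depth 3)
After 'swap': stack = [-12, 11, 9] (depth 3)
After 'push 12': stack = [-12, 11, 9, 12] (depth 4)
After 'add': stack = [-12, 11, 21] (depth 3)
After 'push 8': stack = [-12, 11, 21, 8] (depth 4)
After 'div': stack = [-12, 11, 2] (depth 3)
After 'pick 0': stack = [-12, 11, 2, 2] (depth 4)
After 'sub': stack = [-12, 11, 0] (depth 3)
After 'add': stack = [-12, 11] (depth 2)
After 'gt': stack = [0] (depth 1)

Answer: 1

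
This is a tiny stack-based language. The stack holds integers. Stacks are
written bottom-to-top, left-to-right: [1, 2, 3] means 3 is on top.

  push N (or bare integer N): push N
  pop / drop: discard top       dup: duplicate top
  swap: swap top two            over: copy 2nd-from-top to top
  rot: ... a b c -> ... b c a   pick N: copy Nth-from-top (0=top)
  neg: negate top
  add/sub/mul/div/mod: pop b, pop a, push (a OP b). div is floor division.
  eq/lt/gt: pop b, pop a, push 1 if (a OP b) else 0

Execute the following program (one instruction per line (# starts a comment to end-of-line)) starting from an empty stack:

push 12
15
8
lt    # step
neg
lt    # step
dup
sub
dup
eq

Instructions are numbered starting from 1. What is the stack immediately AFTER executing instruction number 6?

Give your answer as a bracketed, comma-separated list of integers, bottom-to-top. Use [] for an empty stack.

Answer: [0]

Derivation:
Step 1 ('push 12'): [12]
Step 2 ('15'): [12, 15]
Step 3 ('8'): [12, 15, 8]
Step 4 ('lt'): [12, 0]
Step 5 ('neg'): [12, 0]
Step 6 ('lt'): [0]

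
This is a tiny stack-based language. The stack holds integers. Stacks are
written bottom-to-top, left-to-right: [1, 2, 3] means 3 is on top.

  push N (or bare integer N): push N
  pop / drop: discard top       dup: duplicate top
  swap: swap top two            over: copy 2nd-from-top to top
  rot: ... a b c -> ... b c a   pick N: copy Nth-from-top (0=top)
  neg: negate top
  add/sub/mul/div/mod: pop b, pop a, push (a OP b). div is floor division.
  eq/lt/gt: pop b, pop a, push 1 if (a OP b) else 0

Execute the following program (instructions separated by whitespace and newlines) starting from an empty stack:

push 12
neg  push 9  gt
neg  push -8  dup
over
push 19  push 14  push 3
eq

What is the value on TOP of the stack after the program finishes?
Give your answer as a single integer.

After 'push 12': [12]
After 'neg': [-12]
After 'push 9': [-12, 9]
After 'gt': [0]
After 'neg': [0]
After 'push -8': [0, -8]
After 'dup': [0, -8, -8]
After 'over': [0, -8, -8, -8]
After 'push 19': [0, -8, -8, -8, 19]
After 'push 14': [0, -8, -8, -8, 19, 14]
After 'push 3': [0, -8, -8, -8, 19, 14, 3]
After 'eq': [0, -8, -8, -8, 19, 0]

Answer: 0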